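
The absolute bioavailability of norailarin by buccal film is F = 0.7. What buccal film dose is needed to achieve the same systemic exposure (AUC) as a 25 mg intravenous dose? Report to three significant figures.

For equal systemic exposure: F × D_ev = D_iv
D_ev = D_iv / F = 25 / 0.7 = 35.7143 mg

D_buccal = 35.7 mg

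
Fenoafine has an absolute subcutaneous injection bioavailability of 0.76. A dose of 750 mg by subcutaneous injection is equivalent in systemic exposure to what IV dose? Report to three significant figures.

Systemic exposure from an extravascular dose = F × D_ev, so the equivalent IV dose is F × D_ev.
D_iv = F × D_ev = 0.76 × 750 = 570 mg

D_iv = 570 mg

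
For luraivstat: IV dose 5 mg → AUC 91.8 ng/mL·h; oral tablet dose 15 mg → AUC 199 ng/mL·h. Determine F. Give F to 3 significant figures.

F = 0.723

F = (AUC_ev / D_ev) / (AUC_iv / D_iv)
  = (199/15) / (91.8/5)
  = 13.2667 / 18.36 = 0.7226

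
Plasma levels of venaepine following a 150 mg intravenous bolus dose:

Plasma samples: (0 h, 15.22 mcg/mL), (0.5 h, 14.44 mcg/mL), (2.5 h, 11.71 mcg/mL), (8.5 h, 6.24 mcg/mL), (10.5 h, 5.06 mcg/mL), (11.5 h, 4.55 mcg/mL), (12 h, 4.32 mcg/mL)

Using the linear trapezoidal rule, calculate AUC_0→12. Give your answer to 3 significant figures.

Trapezoidal AUC_0→12:
  [0→0.5]: (15.22+14.44)/2 × 0.5 = 7.415
  [0.5→2.5]: (14.44+11.71)/2 × 2 = 26.15
  [2.5→8.5]: (11.71+6.24)/2 × 6 = 53.85
  [8.5→10.5]: (6.24+5.06)/2 × 2 = 11.3
  [10.5→11.5]: (5.06+4.55)/2 × 1 = 4.805
  [11.5→12]: (4.55+4.32)/2 × 0.5 = 2.2175
  Sum = 105.7375 mcg/mL·h

AUC = 106 mcg/mL·h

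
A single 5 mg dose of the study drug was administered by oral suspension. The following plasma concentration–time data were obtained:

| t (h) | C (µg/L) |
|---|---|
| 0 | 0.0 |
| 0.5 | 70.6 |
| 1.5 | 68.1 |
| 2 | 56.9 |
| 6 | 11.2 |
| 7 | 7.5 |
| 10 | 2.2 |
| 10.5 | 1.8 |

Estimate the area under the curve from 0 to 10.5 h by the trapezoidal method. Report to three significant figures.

AUC = 279 µg/L·h

Trapezoidal AUC_0→10.5:
  [0→0.5]: (0.0+70.6)/2 × 0.5 = 17.65
  [0.5→1.5]: (70.6+68.1)/2 × 1 = 69.35
  [1.5→2]: (68.1+56.9)/2 × 0.5 = 31.25
  [2→6]: (56.9+11.2)/2 × 4 = 136.2
  [6→7]: (11.2+7.5)/2 × 1 = 9.35
  [7→10]: (7.5+2.2)/2 × 3 = 14.55
  [10→10.5]: (2.2+1.8)/2 × 0.5 = 1.0
  Sum = 279.35 µg/L·h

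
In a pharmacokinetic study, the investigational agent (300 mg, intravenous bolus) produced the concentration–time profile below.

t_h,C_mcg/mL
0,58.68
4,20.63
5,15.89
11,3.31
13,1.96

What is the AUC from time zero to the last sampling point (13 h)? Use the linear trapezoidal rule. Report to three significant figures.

AUC = 240 mcg/mL·h

Trapezoidal AUC_0→13:
  [0→4]: (58.68+20.63)/2 × 4 = 158.62
  [4→5]: (20.63+15.89)/2 × 1 = 18.26
  [5→11]: (15.89+3.31)/2 × 6 = 57.6
  [11→13]: (3.31+1.96)/2 × 2 = 5.27
  Sum = 239.75 mcg/mL·h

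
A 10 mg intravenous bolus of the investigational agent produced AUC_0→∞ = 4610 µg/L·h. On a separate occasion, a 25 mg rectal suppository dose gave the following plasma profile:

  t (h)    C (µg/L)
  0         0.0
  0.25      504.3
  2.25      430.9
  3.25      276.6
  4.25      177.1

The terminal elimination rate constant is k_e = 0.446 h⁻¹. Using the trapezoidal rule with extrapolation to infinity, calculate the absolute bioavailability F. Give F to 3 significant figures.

F = 0.171

Trapezoidal AUC_0→4.25 (rectal suppository):
  [0→0.25]: (0.0+504.3)/2 × 0.25 = 63.0375
  [0.25→2.25]: (504.3+430.9)/2 × 2 = 935.2
  [2.25→3.25]: (430.9+276.6)/2 × 1 = 353.75
  [3.25→4.25]: (276.6+177.1)/2 × 1 = 226.85
  Sum = 1578.8375 µg/L·h
Tail: C_last/k_e = 177.1/0.446 = 397.085
AUC_0→∞ (rectal suppository) = 1578.8375 + 397.085 = 1975.9225 µg/L·h
F = (AUC_ev/D_ev)/(AUC_iv/D_iv) = (1975.9225/25)/(4610/10) = 79.0369/461 = 0.1714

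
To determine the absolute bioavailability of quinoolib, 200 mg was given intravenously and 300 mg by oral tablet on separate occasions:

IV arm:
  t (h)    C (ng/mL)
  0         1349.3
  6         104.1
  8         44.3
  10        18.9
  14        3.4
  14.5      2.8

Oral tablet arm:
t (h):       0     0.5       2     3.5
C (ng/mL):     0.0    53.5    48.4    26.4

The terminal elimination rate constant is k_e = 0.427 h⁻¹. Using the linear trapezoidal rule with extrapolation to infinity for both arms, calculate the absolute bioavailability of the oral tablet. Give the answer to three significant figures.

Trapezoidal AUC_0→14.5 (IV):
  [0→6]: (1349.3+104.1)/2 × 6 = 4360.2
  [6→8]: (104.1+44.3)/2 × 2 = 148.4
  [8→10]: (44.3+18.9)/2 × 2 = 63.2
  [10→14]: (18.9+3.4)/2 × 4 = 44.6
  [14→14.5]: (3.4+2.8)/2 × 0.5 = 1.55
  Sum = 4617.95 ng/mL·h
IV tail: 2.8/0.427 = 6.557; AUC_iv,0→∞ = 4617.95 + 6.557 = 4624.507 ng/mL·h
Trapezoidal AUC_0→3.5 (oral tablet):
  [0→0.5]: (0.0+53.5)/2 × 0.5 = 13.375
  [0.5→2]: (53.5+48.4)/2 × 1.5 = 76.425
  [2→3.5]: (48.4+26.4)/2 × 1.5 = 56.1
  Sum = 145.9 ng/mL·h
oral tablet tail: 26.4/0.427 = 61.827; AUC_ev,0→∞ = 145.9 + 61.827 = 207.727 ng/mL·h
F = (AUC_ev/D_ev)/(AUC_iv/D_iv) = (207.727/300)/(4624.507/200) = 0.692423/23.122535 = 0.0299

F = 0.0299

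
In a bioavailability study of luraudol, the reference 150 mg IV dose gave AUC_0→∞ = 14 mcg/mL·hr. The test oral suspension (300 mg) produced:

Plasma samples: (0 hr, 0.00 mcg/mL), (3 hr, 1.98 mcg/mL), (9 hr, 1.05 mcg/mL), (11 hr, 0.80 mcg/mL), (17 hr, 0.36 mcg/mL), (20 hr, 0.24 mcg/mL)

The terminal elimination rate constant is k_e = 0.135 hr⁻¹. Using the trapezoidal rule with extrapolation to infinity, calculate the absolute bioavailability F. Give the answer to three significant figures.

F = 0.717

Trapezoidal AUC_0→20 (oral suspension):
  [0→3]: (0.00+1.98)/2 × 3 = 2.97
  [3→9]: (1.98+1.05)/2 × 6 = 9.09
  [9→11]: (1.05+0.80)/2 × 2 = 1.85
  [11→17]: (0.80+0.36)/2 × 6 = 3.48
  [17→20]: (0.36+0.24)/2 × 3 = 0.9
  Sum = 18.29 mcg/mL·hr
Tail: C_last/k_e = 0.24/0.135 = 1.778
AUC_0→∞ (oral suspension) = 18.29 + 1.778 = 20.068 mcg/mL·hr
F = (AUC_ev/D_ev)/(AUC_iv/D_iv) = (20.068/300)/(14/150) = 0.0668933/0.0933333 = 0.7167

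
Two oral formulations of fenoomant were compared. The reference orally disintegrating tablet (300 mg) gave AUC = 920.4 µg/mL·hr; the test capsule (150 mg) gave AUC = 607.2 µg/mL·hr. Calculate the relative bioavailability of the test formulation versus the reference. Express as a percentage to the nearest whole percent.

F_rel = (AUC_test/D_test) / (AUC_ref/D_ref)
      = (607.2/150) / (920.4/300)
      = 4.048 / 3.068 = 1.3194 = 131.94%

F_rel = 132%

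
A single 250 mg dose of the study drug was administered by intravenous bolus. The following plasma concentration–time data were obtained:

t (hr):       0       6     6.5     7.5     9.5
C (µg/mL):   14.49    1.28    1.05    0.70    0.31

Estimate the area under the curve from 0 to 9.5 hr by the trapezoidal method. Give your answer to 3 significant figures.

AUC = 49.8 µg/mL·hr

Trapezoidal AUC_0→9.5:
  [0→6]: (14.49+1.28)/2 × 6 = 47.31
  [6→6.5]: (1.28+1.05)/2 × 0.5 = 0.5825
  [6.5→7.5]: (1.05+0.70)/2 × 1 = 0.875
  [7.5→9.5]: (0.70+0.31)/2 × 2 = 1.01
  Sum = 49.7775 µg/mL·hr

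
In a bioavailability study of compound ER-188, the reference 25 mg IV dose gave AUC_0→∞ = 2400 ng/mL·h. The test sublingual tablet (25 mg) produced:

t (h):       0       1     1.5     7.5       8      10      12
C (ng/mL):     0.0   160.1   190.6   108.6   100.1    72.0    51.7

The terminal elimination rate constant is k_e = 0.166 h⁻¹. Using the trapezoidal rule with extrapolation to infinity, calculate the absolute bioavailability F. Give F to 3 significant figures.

F = 0.719

Trapezoidal AUC_0→12 (sublingual tablet):
  [0→1]: (0.0+160.1)/2 × 1 = 80.05
  [1→1.5]: (160.1+190.6)/2 × 0.5 = 87.675
  [1.5→7.5]: (190.6+108.6)/2 × 6 = 897.6
  [7.5→8]: (108.6+100.1)/2 × 0.5 = 52.175
  [8→10]: (100.1+72.0)/2 × 2 = 172.1
  [10→12]: (72.0+51.7)/2 × 2 = 123.7
  Sum = 1413.3 ng/mL·h
Tail: C_last/k_e = 51.7/0.166 = 311.446
AUC_0→∞ (sublingual tablet) = 1413.3 + 311.446 = 1724.746 ng/mL·h
F = (AUC_ev/D_ev)/(AUC_iv/D_iv) = (1724.746/25)/(2400/25) = 68.98984/96 = 0.7186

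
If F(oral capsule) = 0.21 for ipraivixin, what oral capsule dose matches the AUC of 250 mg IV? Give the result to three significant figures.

D_oral = 1190 mg

For equal systemic exposure: F × D_ev = D_iv
D_ev = D_iv / F = 250 / 0.21 = 1190.48 mg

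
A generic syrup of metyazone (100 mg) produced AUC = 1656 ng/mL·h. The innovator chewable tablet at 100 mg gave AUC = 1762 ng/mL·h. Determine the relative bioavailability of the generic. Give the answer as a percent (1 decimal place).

F_rel = (AUC_test/D_test) / (AUC_ref/D_ref)
      = (1656/100) / (1762/100)
      = 16.56 / 17.62 = 0.9398 = 93.98%

F_rel = 94.0%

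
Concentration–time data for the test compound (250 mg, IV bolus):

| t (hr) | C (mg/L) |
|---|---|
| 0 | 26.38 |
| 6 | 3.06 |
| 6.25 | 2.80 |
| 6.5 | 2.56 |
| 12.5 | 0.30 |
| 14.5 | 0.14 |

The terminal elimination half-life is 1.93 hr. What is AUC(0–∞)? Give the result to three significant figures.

Trapezoidal AUC_0→14.5:
  [0→6]: (26.38+3.06)/2 × 6 = 88.32
  [6→6.25]: (3.06+2.80)/2 × 0.25 = 0.7325
  [6.25→6.5]: (2.80+2.56)/2 × 0.25 = 0.67
  [6.5→12.5]: (2.56+0.30)/2 × 6 = 8.58
  [12.5→14.5]: (0.30+0.14)/2 × 2 = 0.44
  Sum = 98.7425 mg/L·hr
k_e = ln2 / t½ = 0.693147 / 1.93 = 0.3591 hr^-1
Extrapolated tail: C_last / k_e = 0.14 / 0.3591 = 0.390
AUC_0→∞ = 98.7425 + 0.390 = 99.1325 mg/L·hr

AUC = 99.1 mg/L·hr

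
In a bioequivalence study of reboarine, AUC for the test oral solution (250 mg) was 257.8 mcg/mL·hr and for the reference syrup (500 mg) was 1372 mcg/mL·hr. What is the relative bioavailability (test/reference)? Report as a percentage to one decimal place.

F_rel = (AUC_test/D_test) / (AUC_ref/D_ref)
      = (257.8/250) / (1372/500)
      = 1.0312 / 2.744 = 0.3758 = 37.58%

F_rel = 37.6%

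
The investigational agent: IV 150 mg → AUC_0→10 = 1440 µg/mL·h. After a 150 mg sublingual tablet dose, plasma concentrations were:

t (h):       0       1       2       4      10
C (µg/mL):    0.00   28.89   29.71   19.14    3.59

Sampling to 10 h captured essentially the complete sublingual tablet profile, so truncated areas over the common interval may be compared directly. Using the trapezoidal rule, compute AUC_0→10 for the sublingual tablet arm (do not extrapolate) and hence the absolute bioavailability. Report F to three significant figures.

F = 0.112

Trapezoidal AUC_0→10 (sublingual tablet):
  [0→1]: (0.00+28.89)/2 × 1 = 14.445
  [1→2]: (28.89+29.71)/2 × 1 = 29.3
  [2→4]: (29.71+19.14)/2 × 2 = 48.85
  [4→10]: (19.14+3.59)/2 × 6 = 68.19
  Sum = 160.785 µg/mL·h
F = (AUC_ev/D_ev)/(AUC_iv/D_iv) = (160.785/150)/(1440/150) = 1.0719/9.6 = 0.1117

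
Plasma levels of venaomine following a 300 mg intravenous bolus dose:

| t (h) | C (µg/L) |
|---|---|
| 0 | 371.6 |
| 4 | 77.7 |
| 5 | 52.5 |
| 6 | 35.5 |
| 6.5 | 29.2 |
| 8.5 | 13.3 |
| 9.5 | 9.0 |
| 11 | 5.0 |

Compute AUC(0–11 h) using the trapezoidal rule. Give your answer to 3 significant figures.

AUC = 1090 µg/L·h

Trapezoidal AUC_0→11:
  [0→4]: (371.6+77.7)/2 × 4 = 898.6
  [4→5]: (77.7+52.5)/2 × 1 = 65.1
  [5→6]: (52.5+35.5)/2 × 1 = 44.0
  [6→6.5]: (35.5+29.2)/2 × 0.5 = 16.175
  [6.5→8.5]: (29.2+13.3)/2 × 2 = 42.5
  [8.5→9.5]: (13.3+9.0)/2 × 1 = 11.15
  [9.5→11]: (9.0+5.0)/2 × 1.5 = 10.5
  Sum = 1088.025 µg/L·h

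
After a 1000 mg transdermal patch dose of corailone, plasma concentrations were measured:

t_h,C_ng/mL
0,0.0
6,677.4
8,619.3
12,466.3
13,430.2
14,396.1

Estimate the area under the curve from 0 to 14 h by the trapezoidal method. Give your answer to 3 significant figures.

Trapezoidal AUC_0→14:
  [0→6]: (0.0+677.4)/2 × 6 = 2032.2
  [6→8]: (677.4+619.3)/2 × 2 = 1296.7
  [8→12]: (619.3+466.3)/2 × 4 = 2171.2
  [12→13]: (466.3+430.2)/2 × 1 = 448.25
  [13→14]: (430.2+396.1)/2 × 1 = 413.15
  Sum = 6361.5 ng/mL·h

AUC = 6360 ng/mL·h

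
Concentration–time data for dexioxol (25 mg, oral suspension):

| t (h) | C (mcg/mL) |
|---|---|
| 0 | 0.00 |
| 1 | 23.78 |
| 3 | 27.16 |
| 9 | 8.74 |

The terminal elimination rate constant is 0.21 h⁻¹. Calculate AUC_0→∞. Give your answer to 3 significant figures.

Trapezoidal AUC_0→9:
  [0→1]: (0.00+23.78)/2 × 1 = 11.89
  [1→3]: (23.78+27.16)/2 × 2 = 50.94
  [3→9]: (27.16+8.74)/2 × 6 = 107.7
  Sum = 170.53 mcg/mL·h
Extrapolated tail: C_last / k_e = 8.74 / 0.21 = 41.619
AUC_0→∞ = 170.53 + 41.619 = 212.149 mcg/mL·h

AUC = 212 mcg/mL·h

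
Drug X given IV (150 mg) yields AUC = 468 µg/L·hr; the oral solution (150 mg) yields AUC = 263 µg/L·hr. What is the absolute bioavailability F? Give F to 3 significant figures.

F = 0.562

F = (AUC_ev / D_ev) / (AUC_iv / D_iv)
  = (263/150) / (468/150)
  = 1.75333 / 3.12 = 0.5620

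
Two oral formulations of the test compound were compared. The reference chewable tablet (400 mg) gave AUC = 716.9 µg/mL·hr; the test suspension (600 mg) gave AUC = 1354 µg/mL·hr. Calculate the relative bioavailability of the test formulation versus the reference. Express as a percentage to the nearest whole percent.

F_rel = 126%

F_rel = (AUC_test/D_test) / (AUC_ref/D_ref)
      = (1354/600) / (716.9/400)
      = 2.25667 / 1.79225 = 1.2591 = 125.91%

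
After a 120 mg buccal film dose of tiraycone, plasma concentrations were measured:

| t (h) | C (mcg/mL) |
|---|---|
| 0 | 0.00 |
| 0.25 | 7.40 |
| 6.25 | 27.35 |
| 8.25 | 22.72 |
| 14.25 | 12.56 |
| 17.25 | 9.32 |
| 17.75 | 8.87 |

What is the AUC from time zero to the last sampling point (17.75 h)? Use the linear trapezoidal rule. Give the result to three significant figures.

Trapezoidal AUC_0→17.75:
  [0→0.25]: (0.00+7.40)/2 × 0.25 = 0.925
  [0.25→6.25]: (7.40+27.35)/2 × 6 = 104.25
  [6.25→8.25]: (27.35+22.72)/2 × 2 = 50.07
  [8.25→14.25]: (22.72+12.56)/2 × 6 = 105.84
  [14.25→17.25]: (12.56+9.32)/2 × 3 = 32.82
  [17.25→17.75]: (9.32+8.87)/2 × 0.5 = 4.5475
  Sum = 298.4525 mcg/mL·h

AUC = 298 mcg/mL·h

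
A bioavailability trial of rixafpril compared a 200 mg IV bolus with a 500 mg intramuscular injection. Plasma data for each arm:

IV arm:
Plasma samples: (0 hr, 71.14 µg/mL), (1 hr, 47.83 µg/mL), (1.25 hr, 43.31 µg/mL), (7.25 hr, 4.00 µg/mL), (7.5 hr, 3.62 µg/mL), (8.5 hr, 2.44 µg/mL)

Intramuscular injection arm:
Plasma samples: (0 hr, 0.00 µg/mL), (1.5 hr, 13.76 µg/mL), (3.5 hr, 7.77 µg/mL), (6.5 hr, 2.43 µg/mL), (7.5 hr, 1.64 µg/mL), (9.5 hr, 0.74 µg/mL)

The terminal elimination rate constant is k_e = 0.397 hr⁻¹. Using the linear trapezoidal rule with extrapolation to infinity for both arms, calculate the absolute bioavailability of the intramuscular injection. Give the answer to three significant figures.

Trapezoidal AUC_0→8.5 (IV):
  [0→1]: (71.14+47.83)/2 × 1 = 59.485
  [1→1.25]: (47.83+43.31)/2 × 0.25 = 11.3925
  [1.25→7.25]: (43.31+4.00)/2 × 6 = 141.93
  [7.25→7.5]: (4.00+3.62)/2 × 0.25 = 0.9525
  [7.5→8.5]: (3.62+2.44)/2 × 1 = 3.03
  Sum = 216.79 µg/mL·hr
IV tail: 2.44/0.397 = 6.146; AUC_iv,0→∞ = 216.79 + 6.146 = 222.936 µg/mL·hr
Trapezoidal AUC_0→9.5 (intramuscular injection):
  [0→1.5]: (0.00+13.76)/2 × 1.5 = 10.32
  [1.5→3.5]: (13.76+7.77)/2 × 2 = 21.53
  [3.5→6.5]: (7.77+2.43)/2 × 3 = 15.3
  [6.5→7.5]: (2.43+1.64)/2 × 1 = 2.035
  [7.5→9.5]: (1.64+0.74)/2 × 2 = 2.38
  Sum = 51.565 µg/mL·hr
intramuscular injection tail: 0.74/0.397 = 1.864; AUC_ev,0→∞ = 51.565 + 1.864 = 53.429 µg/mL·hr
F = (AUC_ev/D_ev)/(AUC_iv/D_iv) = (53.429/500)/(222.936/200) = 0.106858/1.11468 = 0.0959

F = 0.0959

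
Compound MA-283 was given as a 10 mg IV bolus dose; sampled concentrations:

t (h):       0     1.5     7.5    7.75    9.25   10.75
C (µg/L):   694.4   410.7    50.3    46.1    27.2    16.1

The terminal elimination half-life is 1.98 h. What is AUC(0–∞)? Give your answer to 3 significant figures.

Trapezoidal AUC_0→10.75:
  [0→1.5]: (694.4+410.7)/2 × 1.5 = 828.825
  [1.5→7.5]: (410.7+50.3)/2 × 6 = 1383.0
  [7.5→7.75]: (50.3+46.1)/2 × 0.25 = 12.05
  [7.75→9.25]: (46.1+27.2)/2 × 1.5 = 54.975
  [9.25→10.75]: (27.2+16.1)/2 × 1.5 = 32.475
  Sum = 2311.325 µg/L·h
k_e = ln2 / t½ = 0.693147 / 1.98 = 0.3501 h^-1
Extrapolated tail: C_last / k_e = 16.1 / 0.3501 = 45.987
AUC_0→∞ = 2311.325 + 45.987 = 2357.312 µg/L·h

AUC = 2360 µg/L·h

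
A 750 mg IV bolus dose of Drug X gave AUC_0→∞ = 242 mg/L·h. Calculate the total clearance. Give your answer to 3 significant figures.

CL = 3.10 L/h

CL = Dose_iv / AUC_0→∞
   = 750 / 242 = 3.09917 L/h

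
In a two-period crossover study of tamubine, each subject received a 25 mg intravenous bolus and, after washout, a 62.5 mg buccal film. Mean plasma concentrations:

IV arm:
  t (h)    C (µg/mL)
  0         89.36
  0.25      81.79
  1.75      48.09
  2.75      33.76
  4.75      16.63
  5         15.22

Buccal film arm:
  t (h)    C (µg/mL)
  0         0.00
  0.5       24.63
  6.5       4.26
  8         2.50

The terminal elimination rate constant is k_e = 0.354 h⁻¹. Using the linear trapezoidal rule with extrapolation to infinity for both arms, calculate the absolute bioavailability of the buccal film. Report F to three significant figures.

F = 0.163

Trapezoidal AUC_0→5 (IV):
  [0→0.25]: (89.36+81.79)/2 × 0.25 = 21.39375
  [0.25→1.75]: (81.79+48.09)/2 × 1.5 = 97.41
  [1.75→2.75]: (48.09+33.76)/2 × 1 = 40.925
  [2.75→4.75]: (33.76+16.63)/2 × 2 = 50.39
  [4.75→5]: (16.63+15.22)/2 × 0.25 = 3.98125
  Sum = 214.1 µg/mL·h
IV tail: 15.22/0.354 = 42.994; AUC_iv,0→∞ = 214.1 + 42.994 = 257.094 µg/mL·h
Trapezoidal AUC_0→8 (buccal film):
  [0→0.5]: (0.00+24.63)/2 × 0.5 = 6.1575
  [0.5→6.5]: (24.63+4.26)/2 × 6 = 86.67
  [6.5→8]: (4.26+2.50)/2 × 1.5 = 5.07
  Sum = 97.8975 µg/mL·h
buccal film tail: 2.50/0.354 = 7.062; AUC_ev,0→∞ = 97.8975 + 7.062 = 104.9595 µg/mL·h
F = (AUC_ev/D_ev)/(AUC_iv/D_iv) = (104.9595/62.5)/(257.094/25) = 1.679352/10.28376 = 0.1633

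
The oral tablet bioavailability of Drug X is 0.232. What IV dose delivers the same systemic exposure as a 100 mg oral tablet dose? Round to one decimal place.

Systemic exposure from an extravascular dose = F × D_ev, so the equivalent IV dose is F × D_ev.
D_iv = F × D_ev = 0.232 × 100 = 23.2 mg

D_iv = 23.2 mg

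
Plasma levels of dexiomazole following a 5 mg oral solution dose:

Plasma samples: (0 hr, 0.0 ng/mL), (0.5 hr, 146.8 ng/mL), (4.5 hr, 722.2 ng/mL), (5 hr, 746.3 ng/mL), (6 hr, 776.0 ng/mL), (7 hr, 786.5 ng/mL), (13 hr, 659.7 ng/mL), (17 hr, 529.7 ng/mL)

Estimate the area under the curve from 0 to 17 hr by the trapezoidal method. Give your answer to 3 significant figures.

Trapezoidal AUC_0→17:
  [0→0.5]: (0.0+146.8)/2 × 0.5 = 36.7
  [0.5→4.5]: (146.8+722.2)/2 × 4 = 1738.0
  [4.5→5]: (722.2+746.3)/2 × 0.5 = 367.125
  [5→6]: (746.3+776.0)/2 × 1 = 761.15
  [6→7]: (776.0+786.5)/2 × 1 = 781.25
  [7→13]: (786.5+659.7)/2 × 6 = 4338.6
  [13→17]: (659.7+529.7)/2 × 4 = 2378.8
  Sum = 10401.625 ng/mL·hr

AUC = 10400 ng/mL·hr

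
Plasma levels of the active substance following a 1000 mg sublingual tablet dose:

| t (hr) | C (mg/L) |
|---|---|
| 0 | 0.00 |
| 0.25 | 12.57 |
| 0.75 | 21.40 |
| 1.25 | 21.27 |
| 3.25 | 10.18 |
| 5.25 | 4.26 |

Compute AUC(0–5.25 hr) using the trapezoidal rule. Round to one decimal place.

Trapezoidal AUC_0→5.25:
  [0→0.25]: (0.00+12.57)/2 × 0.25 = 1.57125
  [0.25→0.75]: (12.57+21.40)/2 × 0.5 = 8.4925
  [0.75→1.25]: (21.40+21.27)/2 × 0.5 = 10.6675
  [1.25→3.25]: (21.27+10.18)/2 × 2 = 31.45
  [3.25→5.25]: (10.18+4.26)/2 × 2 = 14.44
  Sum = 66.62125 mg/L·hr

AUC = 66.6 mg/L·hr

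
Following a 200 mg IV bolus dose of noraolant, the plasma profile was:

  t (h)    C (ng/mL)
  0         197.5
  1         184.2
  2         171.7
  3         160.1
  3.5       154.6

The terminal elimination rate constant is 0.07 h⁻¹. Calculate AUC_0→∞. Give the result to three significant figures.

Trapezoidal AUC_0→3.5:
  [0→1]: (197.5+184.2)/2 × 1 = 190.85
  [1→2]: (184.2+171.7)/2 × 1 = 177.95
  [2→3]: (171.7+160.1)/2 × 1 = 165.9
  [3→3.5]: (160.1+154.6)/2 × 0.5 = 78.675
  Sum = 613.375 ng/mL·h
Extrapolated tail: C_last / k_e = 154.6 / 0.07 = 2208.571
AUC_0→∞ = 613.375 + 2208.571 = 2821.946 ng/mL·h

AUC = 2820 ng/mL·h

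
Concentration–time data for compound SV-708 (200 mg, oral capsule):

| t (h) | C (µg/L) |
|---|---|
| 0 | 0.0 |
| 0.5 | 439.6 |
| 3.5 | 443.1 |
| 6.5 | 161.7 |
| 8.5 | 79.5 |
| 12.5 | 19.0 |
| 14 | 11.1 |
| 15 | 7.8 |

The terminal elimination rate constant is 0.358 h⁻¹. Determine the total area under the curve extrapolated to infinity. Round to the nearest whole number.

AUC = 2833 µg/L·h

Trapezoidal AUC_0→15:
  [0→0.5]: (0.0+439.6)/2 × 0.5 = 109.9
  [0.5→3.5]: (439.6+443.1)/2 × 3 = 1324.05
  [3.5→6.5]: (443.1+161.7)/2 × 3 = 907.2
  [6.5→8.5]: (161.7+79.5)/2 × 2 = 241.2
  [8.5→12.5]: (79.5+19.0)/2 × 4 = 197.0
  [12.5→14]: (19.0+11.1)/2 × 1.5 = 22.575
  [14→15]: (11.1+7.8)/2 × 1 = 9.45
  Sum = 2811.375 µg/L·h
Extrapolated tail: C_last / k_e = 7.8 / 0.358 = 21.788
AUC_0→∞ = 2811.375 + 21.788 = 2833.163 µg/L·h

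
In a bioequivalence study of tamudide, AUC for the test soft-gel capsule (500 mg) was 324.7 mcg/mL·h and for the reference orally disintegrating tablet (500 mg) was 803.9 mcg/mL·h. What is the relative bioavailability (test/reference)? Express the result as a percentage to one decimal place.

F_rel = 40.4%

F_rel = (AUC_test/D_test) / (AUC_ref/D_ref)
      = (324.7/500) / (803.9/500)
      = 0.6494 / 1.6078 = 0.4039 = 40.39%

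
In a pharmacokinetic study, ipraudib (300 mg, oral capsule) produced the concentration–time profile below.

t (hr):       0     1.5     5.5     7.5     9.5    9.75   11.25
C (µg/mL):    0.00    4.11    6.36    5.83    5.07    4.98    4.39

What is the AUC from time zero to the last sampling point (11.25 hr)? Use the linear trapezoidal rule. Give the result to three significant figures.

Trapezoidal AUC_0→11.25:
  [0→1.5]: (0.00+4.11)/2 × 1.5 = 3.0825
  [1.5→5.5]: (4.11+6.36)/2 × 4 = 20.94
  [5.5→7.5]: (6.36+5.83)/2 × 2 = 12.19
  [7.5→9.5]: (5.83+5.07)/2 × 2 = 10.9
  [9.5→9.75]: (5.07+4.98)/2 × 0.25 = 1.25625
  [9.75→11.25]: (4.98+4.39)/2 × 1.5 = 7.0275
  Sum = 55.39625 µg/mL·hr

AUC = 55.4 µg/mL·hr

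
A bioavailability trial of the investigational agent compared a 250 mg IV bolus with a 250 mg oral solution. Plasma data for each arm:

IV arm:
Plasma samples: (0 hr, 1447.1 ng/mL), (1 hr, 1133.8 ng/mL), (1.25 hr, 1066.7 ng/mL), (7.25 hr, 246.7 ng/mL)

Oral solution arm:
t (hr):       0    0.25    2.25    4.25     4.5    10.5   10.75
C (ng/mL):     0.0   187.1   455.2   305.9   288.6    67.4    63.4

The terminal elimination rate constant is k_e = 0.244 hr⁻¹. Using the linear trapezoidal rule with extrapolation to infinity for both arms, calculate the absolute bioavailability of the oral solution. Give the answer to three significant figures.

Trapezoidal AUC_0→7.25 (IV):
  [0→1]: (1447.1+1133.8)/2 × 1 = 1290.45
  [1→1.25]: (1133.8+1066.7)/2 × 0.25 = 275.0625
  [1.25→7.25]: (1066.7+246.7)/2 × 6 = 3940.2
  Sum = 5505.7125 ng/mL·hr
IV tail: 246.7/0.244 = 1011.066; AUC_iv,0→∞ = 5505.7125 + 1011.066 = 6516.7785 ng/mL·hr
Trapezoidal AUC_0→10.75 (oral solution):
  [0→0.25]: (0.0+187.1)/2 × 0.25 = 23.3875
  [0.25→2.25]: (187.1+455.2)/2 × 2 = 642.3
  [2.25→4.25]: (455.2+305.9)/2 × 2 = 761.1
  [4.25→4.5]: (305.9+288.6)/2 × 0.25 = 74.3125
  [4.5→10.5]: (288.6+67.4)/2 × 6 = 1068.0
  [10.5→10.75]: (67.4+63.4)/2 × 0.25 = 16.35
  Sum = 2585.45 ng/mL·hr
oral solution tail: 63.4/0.244 = 259.836; AUC_ev,0→∞ = 2585.45 + 259.836 = 2845.286 ng/mL·hr
F = (AUC_ev/D_ev)/(AUC_iv/D_iv) = (2845.286/250)/(6516.7785/250) = 11.381144/26.067114 = 0.4366

F = 0.437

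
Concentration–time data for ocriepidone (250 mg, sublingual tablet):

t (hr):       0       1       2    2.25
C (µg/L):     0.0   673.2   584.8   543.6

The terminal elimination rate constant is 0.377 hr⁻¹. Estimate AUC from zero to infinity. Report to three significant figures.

Trapezoidal AUC_0→2.25:
  [0→1]: (0.0+673.2)/2 × 1 = 336.6
  [1→2]: (673.2+584.8)/2 × 1 = 629.0
  [2→2.25]: (584.8+543.6)/2 × 0.25 = 141.05
  Sum = 1106.65 µg/L·hr
Extrapolated tail: C_last / k_e = 543.6 / 0.377 = 1441.910
AUC_0→∞ = 1106.65 + 1441.910 = 2548.56 µg/L·hr

AUC = 2550 µg/L·hr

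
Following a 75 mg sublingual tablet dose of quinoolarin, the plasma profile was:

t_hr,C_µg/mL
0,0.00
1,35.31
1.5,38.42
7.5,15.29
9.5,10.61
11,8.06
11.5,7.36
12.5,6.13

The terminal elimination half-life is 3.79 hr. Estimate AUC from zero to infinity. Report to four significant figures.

Trapezoidal AUC_0→12.5:
  [0→1]: (0.00+35.31)/2 × 1 = 17.655
  [1→1.5]: (35.31+38.42)/2 × 0.5 = 18.4325
  [1.5→7.5]: (38.42+15.29)/2 × 6 = 161.13
  [7.5→9.5]: (15.29+10.61)/2 × 2 = 25.9
  [9.5→11]: (10.61+8.06)/2 × 1.5 = 14.0025
  [11→11.5]: (8.06+7.36)/2 × 0.5 = 3.855
  [11.5→12.5]: (7.36+6.13)/2 × 1 = 6.745
  Sum = 247.72 µg/mL·hr
k_e = ln2 / t½ = 0.693147 / 3.79 = 0.1829 hr^-1
Extrapolated tail: C_last / k_e = 6.13 / 0.1829 = 33.516
AUC_0→∞ = 247.72 + 33.516 = 281.236 µg/mL·hr

AUC = 281.2 µg/mL·hr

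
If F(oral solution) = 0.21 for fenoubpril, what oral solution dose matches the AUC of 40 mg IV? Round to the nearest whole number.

For equal systemic exposure: F × D_ev = D_iv
D_ev = D_iv / F = 40 / 0.21 = 190.476 mg

D_oral = 190 mg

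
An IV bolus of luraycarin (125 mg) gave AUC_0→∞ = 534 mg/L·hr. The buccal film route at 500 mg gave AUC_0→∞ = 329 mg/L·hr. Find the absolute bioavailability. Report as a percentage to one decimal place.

F = 15.4%

F = (AUC_ev / D_ev) / (AUC_iv / D_iv)
  = (329/500) / (534/125)
  = 0.658 / 4.272 = 0.1540
  = 15.40%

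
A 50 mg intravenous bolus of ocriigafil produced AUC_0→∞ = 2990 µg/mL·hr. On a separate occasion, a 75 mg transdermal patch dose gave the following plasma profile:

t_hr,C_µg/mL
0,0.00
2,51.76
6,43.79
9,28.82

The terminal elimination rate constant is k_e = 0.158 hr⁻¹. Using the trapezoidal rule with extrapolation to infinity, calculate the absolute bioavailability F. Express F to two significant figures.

Trapezoidal AUC_0→9 (transdermal patch):
  [0→2]: (0.00+51.76)/2 × 2 = 51.76
  [2→6]: (51.76+43.79)/2 × 4 = 191.1
  [6→9]: (43.79+28.82)/2 × 3 = 108.915
  Sum = 351.775 µg/mL·hr
Tail: C_last/k_e = 28.82/0.158 = 182.405
AUC_0→∞ (transdermal patch) = 351.775 + 182.405 = 534.18 µg/mL·hr
F = (AUC_ev/D_ev)/(AUC_iv/D_iv) = (534.18/75)/(2990/50) = 7.1224/59.8 = 0.1191

F = 0.12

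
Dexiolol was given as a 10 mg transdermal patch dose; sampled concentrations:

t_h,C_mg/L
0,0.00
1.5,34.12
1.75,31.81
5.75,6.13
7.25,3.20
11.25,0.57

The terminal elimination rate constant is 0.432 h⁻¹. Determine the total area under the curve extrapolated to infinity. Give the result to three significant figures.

AUC = 126 mg/L·h

Trapezoidal AUC_0→11.25:
  [0→1.5]: (0.00+34.12)/2 × 1.5 = 25.59
  [1.5→1.75]: (34.12+31.81)/2 × 0.25 = 8.24125
  [1.75→5.75]: (31.81+6.13)/2 × 4 = 75.88
  [5.75→7.25]: (6.13+3.20)/2 × 1.5 = 6.9975
  [7.25→11.25]: (3.20+0.57)/2 × 4 = 7.54
  Sum = 124.24875 mg/L·h
Extrapolated tail: C_last / k_e = 0.57 / 0.432 = 1.319
AUC_0→∞ = 124.24875 + 1.319 = 125.56775 mg/L·h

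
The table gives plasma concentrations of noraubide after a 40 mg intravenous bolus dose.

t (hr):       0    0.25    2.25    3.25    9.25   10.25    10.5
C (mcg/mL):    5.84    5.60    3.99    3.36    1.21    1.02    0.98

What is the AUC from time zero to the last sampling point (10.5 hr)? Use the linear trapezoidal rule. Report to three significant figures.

Trapezoidal AUC_0→10.5:
  [0→0.25]: (5.84+5.60)/2 × 0.25 = 1.43
  [0.25→2.25]: (5.60+3.99)/2 × 2 = 9.59
  [2.25→3.25]: (3.99+3.36)/2 × 1 = 3.675
  [3.25→9.25]: (3.36+1.21)/2 × 6 = 13.71
  [9.25→10.25]: (1.21+1.02)/2 × 1 = 1.115
  [10.25→10.5]: (1.02+0.98)/2 × 0.25 = 0.25
  Sum = 29.77 mcg/mL·hr

AUC = 29.8 mcg/mL·hr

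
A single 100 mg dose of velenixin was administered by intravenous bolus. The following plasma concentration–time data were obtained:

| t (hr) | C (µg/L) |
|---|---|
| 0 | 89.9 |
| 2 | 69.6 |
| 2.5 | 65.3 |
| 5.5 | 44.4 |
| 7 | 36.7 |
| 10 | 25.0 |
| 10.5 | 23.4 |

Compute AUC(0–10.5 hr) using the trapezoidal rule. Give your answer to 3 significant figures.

Trapezoidal AUC_0→10.5:
  [0→2]: (89.9+69.6)/2 × 2 = 159.5
  [2→2.5]: (69.6+65.3)/2 × 0.5 = 33.725
  [2.5→5.5]: (65.3+44.4)/2 × 3 = 164.55
  [5.5→7]: (44.4+36.7)/2 × 1.5 = 60.825
  [7→10]: (36.7+25.0)/2 × 3 = 92.55
  [10→10.5]: (25.0+23.4)/2 × 0.5 = 12.1
  Sum = 523.25 µg/L·hr

AUC = 523 µg/L·hr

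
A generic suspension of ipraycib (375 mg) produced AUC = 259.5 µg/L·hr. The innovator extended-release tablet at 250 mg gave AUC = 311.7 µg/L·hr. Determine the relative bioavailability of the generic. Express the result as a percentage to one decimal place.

F_rel = (AUC_test/D_test) / (AUC_ref/D_ref)
      = (259.5/375) / (311.7/250)
      = 0.692 / 1.2468 = 0.5550 = 55.50%

F_rel = 55.5%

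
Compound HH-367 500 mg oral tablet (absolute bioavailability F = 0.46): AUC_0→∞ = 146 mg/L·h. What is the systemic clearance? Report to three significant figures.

CL = 1.58 L/h

CL = F × Dose / AUC_0→∞
   = 0.46 × 500 / 146 = 1.57534 L/h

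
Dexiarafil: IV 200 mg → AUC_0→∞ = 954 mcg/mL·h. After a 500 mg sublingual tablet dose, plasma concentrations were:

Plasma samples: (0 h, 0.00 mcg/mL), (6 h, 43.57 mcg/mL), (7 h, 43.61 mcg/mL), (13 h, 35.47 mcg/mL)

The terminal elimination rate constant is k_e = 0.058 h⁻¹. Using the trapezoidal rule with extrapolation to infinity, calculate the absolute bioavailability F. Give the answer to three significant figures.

F = 0.429

Trapezoidal AUC_0→13 (sublingual tablet):
  [0→6]: (0.00+43.57)/2 × 6 = 130.71
  [6→7]: (43.57+43.61)/2 × 1 = 43.59
  [7→13]: (43.61+35.47)/2 × 6 = 237.24
  Sum = 411.54 mcg/mL·h
Tail: C_last/k_e = 35.47/0.058 = 611.552
AUC_0→∞ (sublingual tablet) = 411.54 + 611.552 = 1023.092 mcg/mL·h
F = (AUC_ev/D_ev)/(AUC_iv/D_iv) = (1023.092/500)/(954/200) = 2.046184/4.77 = 0.4290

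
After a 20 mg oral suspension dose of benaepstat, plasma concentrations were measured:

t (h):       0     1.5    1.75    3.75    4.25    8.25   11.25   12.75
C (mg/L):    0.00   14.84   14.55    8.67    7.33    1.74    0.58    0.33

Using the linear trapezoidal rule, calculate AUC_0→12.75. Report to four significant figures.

Trapezoidal AUC_0→12.75:
  [0→1.5]: (0.00+14.84)/2 × 1.5 = 11.13
  [1.5→1.75]: (14.84+14.55)/2 × 0.25 = 3.67375
  [1.75→3.75]: (14.55+8.67)/2 × 2 = 23.22
  [3.75→4.25]: (8.67+7.33)/2 × 0.5 = 4.0
  [4.25→8.25]: (7.33+1.74)/2 × 4 = 18.14
  [8.25→11.25]: (1.74+0.58)/2 × 3 = 3.48
  [11.25→12.75]: (0.58+0.33)/2 × 1.5 = 0.6825
  Sum = 64.32625 mg/L·h

AUC = 64.33 mg/L·h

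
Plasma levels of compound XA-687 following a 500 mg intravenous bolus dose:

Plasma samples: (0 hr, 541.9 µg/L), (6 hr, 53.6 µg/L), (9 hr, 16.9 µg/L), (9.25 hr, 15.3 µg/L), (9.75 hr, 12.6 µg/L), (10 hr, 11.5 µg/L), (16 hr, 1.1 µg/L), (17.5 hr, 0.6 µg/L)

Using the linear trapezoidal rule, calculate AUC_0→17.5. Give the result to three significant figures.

Trapezoidal AUC_0→17.5:
  [0→6]: (541.9+53.6)/2 × 6 = 1786.5
  [6→9]: (53.6+16.9)/2 × 3 = 105.75
  [9→9.25]: (16.9+15.3)/2 × 0.25 = 4.025
  [9.25→9.75]: (15.3+12.6)/2 × 0.5 = 6.975
  [9.75→10]: (12.6+11.5)/2 × 0.25 = 3.0125
  [10→16]: (11.5+1.1)/2 × 6 = 37.8
  [16→17.5]: (1.1+0.6)/2 × 1.5 = 1.275
  Sum = 1945.3375 µg/L·hr

AUC = 1950 µg/L·hr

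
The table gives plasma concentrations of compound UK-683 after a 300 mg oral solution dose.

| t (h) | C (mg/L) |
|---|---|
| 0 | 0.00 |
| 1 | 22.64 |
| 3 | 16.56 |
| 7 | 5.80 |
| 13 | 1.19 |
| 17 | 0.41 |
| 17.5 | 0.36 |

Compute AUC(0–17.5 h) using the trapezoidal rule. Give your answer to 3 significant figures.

Trapezoidal AUC_0→17.5:
  [0→1]: (0.00+22.64)/2 × 1 = 11.32
  [1→3]: (22.64+16.56)/2 × 2 = 39.2
  [3→7]: (16.56+5.80)/2 × 4 = 44.72
  [7→13]: (5.80+1.19)/2 × 6 = 20.97
  [13→17]: (1.19+0.41)/2 × 4 = 3.2
  [17→17.5]: (0.41+0.36)/2 × 0.5 = 0.1925
  Sum = 119.6025 mg/L·h

AUC = 120 mg/L·h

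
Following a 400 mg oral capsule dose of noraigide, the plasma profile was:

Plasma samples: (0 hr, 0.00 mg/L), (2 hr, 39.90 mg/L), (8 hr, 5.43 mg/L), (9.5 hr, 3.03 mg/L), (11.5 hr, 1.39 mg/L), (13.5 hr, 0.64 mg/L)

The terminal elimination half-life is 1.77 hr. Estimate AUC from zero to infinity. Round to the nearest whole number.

AUC = 190 mg/L·hr

Trapezoidal AUC_0→13.5:
  [0→2]: (0.00+39.90)/2 × 2 = 39.9
  [2→8]: (39.90+5.43)/2 × 6 = 135.99
  [8→9.5]: (5.43+3.03)/2 × 1.5 = 6.345
  [9.5→11.5]: (3.03+1.39)/2 × 2 = 4.42
  [11.5→13.5]: (1.39+0.64)/2 × 2 = 2.03
  Sum = 188.685 mg/L·hr
k_e = ln2 / t½ = 0.693147 / 1.77 = 0.3916 hr^-1
Extrapolated tail: C_last / k_e = 0.64 / 0.3916 = 1.634
AUC_0→∞ = 188.685 + 1.634 = 190.319 mg/L·hr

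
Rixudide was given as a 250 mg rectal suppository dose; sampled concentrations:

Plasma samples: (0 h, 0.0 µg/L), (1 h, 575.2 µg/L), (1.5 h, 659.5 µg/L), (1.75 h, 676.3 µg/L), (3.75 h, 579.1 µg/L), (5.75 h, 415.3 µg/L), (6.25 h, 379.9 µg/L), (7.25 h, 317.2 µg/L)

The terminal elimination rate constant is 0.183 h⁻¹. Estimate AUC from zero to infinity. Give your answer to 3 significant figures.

AUC = 5290 µg/L·h

Trapezoidal AUC_0→7.25:
  [0→1]: (0.0+575.2)/2 × 1 = 287.6
  [1→1.5]: (575.2+659.5)/2 × 0.5 = 308.675
  [1.5→1.75]: (659.5+676.3)/2 × 0.25 = 166.975
  [1.75→3.75]: (676.3+579.1)/2 × 2 = 1255.4
  [3.75→5.75]: (579.1+415.3)/2 × 2 = 994.4
  [5.75→6.25]: (415.3+379.9)/2 × 0.5 = 198.8
  [6.25→7.25]: (379.9+317.2)/2 × 1 = 348.55
  Sum = 3560.4 µg/L·h
Extrapolated tail: C_last / k_e = 317.2 / 0.183 = 1733.333
AUC_0→∞ = 3560.4 + 1733.333 = 5293.733 µg/L·h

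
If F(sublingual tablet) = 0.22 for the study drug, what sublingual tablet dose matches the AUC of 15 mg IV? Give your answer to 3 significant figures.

For equal systemic exposure: F × D_ev = D_iv
D_ev = D_iv / F = 15 / 0.22 = 68.1818 mg

D_sublingual = 68.2 mg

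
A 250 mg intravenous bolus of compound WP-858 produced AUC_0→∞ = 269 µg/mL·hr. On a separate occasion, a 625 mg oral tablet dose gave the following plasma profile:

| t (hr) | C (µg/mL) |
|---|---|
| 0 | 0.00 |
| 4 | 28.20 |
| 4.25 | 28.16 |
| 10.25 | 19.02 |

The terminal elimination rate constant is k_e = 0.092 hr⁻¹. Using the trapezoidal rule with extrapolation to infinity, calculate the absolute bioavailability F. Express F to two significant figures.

Trapezoidal AUC_0→10.25 (oral tablet):
  [0→4]: (0.00+28.20)/2 × 4 = 56.4
  [4→4.25]: (28.20+28.16)/2 × 0.25 = 7.045
  [4.25→10.25]: (28.16+19.02)/2 × 6 = 141.54
  Sum = 204.985 µg/mL·hr
Tail: C_last/k_e = 19.02/0.092 = 206.739
AUC_0→∞ (oral tablet) = 204.985 + 206.739 = 411.724 µg/mL·hr
F = (AUC_ev/D_ev)/(AUC_iv/D_iv) = (411.724/625)/(269/250) = 0.6587584/1.076 = 0.6122

F = 0.61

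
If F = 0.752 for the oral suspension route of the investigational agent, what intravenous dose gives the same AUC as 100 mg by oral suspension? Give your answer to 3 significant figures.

Systemic exposure from an extravascular dose = F × D_ev, so the equivalent IV dose is F × D_ev.
D_iv = F × D_ev = 0.752 × 100 = 75.2 mg

D_iv = 75.2 mg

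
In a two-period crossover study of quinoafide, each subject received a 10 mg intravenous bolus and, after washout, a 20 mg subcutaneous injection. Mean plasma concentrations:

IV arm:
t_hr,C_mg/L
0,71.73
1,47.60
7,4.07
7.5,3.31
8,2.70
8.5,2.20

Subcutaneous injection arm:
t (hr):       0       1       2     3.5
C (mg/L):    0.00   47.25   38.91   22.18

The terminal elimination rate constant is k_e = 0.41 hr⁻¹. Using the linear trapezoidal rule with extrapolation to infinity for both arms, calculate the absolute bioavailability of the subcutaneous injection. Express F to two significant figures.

F = 0.37

Trapezoidal AUC_0→8.5 (IV):
  [0→1]: (71.73+47.60)/2 × 1 = 59.665
  [1→7]: (47.60+4.07)/2 × 6 = 155.01
  [7→7.5]: (4.07+3.31)/2 × 0.5 = 1.845
  [7.5→8]: (3.31+2.70)/2 × 0.5 = 1.5025
  [8→8.5]: (2.70+2.20)/2 × 0.5 = 1.225
  Sum = 219.2475 mg/L·hr
IV tail: 2.20/0.41 = 5.366; AUC_iv,0→∞ = 219.2475 + 5.366 = 224.6135 mg/L·hr
Trapezoidal AUC_0→3.5 (subcutaneous injection):
  [0→1]: (0.00+47.25)/2 × 1 = 23.625
  [1→2]: (47.25+38.91)/2 × 1 = 43.08
  [2→3.5]: (38.91+22.18)/2 × 1.5 = 45.8175
  Sum = 112.5225 mg/L·hr
subcutaneous injection tail: 22.18/0.41 = 54.098; AUC_ev,0→∞ = 112.5225 + 54.098 = 166.6205 mg/L·hr
F = (AUC_ev/D_ev)/(AUC_iv/D_iv) = (166.6205/20)/(224.6135/10) = 8.331025/22.46135 = 0.3709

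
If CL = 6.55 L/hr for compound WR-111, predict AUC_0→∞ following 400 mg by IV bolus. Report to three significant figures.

AUC = 61.1 mg/L·hr

AUC_0→∞ = Dose_iv / CL
        = 400 / 6.55 = 61.0687 mg/L·hr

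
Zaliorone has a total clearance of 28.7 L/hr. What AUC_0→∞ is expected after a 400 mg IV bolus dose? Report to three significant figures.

AUC = 13.9 mg/L·hr

AUC_0→∞ = Dose_iv / CL
        = 400 / 28.7 = 13.9373 mg/L·hr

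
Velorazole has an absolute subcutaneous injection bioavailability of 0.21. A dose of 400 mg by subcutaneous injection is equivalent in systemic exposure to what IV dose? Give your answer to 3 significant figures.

D_iv = 84.0 mg

Systemic exposure from an extravascular dose = F × D_ev, so the equivalent IV dose is F × D_ev.
D_iv = F × D_ev = 0.21 × 400 = 84 mg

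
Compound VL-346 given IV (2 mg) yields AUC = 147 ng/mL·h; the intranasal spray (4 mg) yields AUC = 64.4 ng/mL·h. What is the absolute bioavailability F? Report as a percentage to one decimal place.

F = 21.9%

F = (AUC_ev / D_ev) / (AUC_iv / D_iv)
  = (64.4/4) / (147/2)
  = 16.1 / 73.5 = 0.2190
  = 21.90%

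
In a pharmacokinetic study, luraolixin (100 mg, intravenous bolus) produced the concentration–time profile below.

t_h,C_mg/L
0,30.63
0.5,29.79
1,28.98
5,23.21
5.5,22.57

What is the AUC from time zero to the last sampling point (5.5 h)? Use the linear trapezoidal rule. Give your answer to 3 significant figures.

AUC = 146 mg/L·h

Trapezoidal AUC_0→5.5:
  [0→0.5]: (30.63+29.79)/2 × 0.5 = 15.105
  [0.5→1]: (29.79+28.98)/2 × 0.5 = 14.6925
  [1→5]: (28.98+23.21)/2 × 4 = 104.38
  [5→5.5]: (23.21+22.57)/2 × 0.5 = 11.445
  Sum = 145.6225 mg/L·h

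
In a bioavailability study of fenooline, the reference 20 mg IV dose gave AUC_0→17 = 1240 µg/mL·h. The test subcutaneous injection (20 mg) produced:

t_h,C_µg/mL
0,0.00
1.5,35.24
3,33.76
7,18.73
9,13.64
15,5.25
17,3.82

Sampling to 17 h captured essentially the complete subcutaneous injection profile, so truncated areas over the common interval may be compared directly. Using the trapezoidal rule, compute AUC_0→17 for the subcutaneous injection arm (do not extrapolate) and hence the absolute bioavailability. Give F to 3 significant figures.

Trapezoidal AUC_0→17 (subcutaneous injection):
  [0→1.5]: (0.00+35.24)/2 × 1.5 = 26.43
  [1.5→3]: (35.24+33.76)/2 × 1.5 = 51.75
  [3→7]: (33.76+18.73)/2 × 4 = 104.98
  [7→9]: (18.73+13.64)/2 × 2 = 32.37
  [9→15]: (13.64+5.25)/2 × 6 = 56.67
  [15→17]: (5.25+3.82)/2 × 2 = 9.07
  Sum = 281.27 µg/mL·h
F = (AUC_ev/D_ev)/(AUC_iv/D_iv) = (281.27/20)/(1240/20) = 14.0635/62 = 0.2268

F = 0.227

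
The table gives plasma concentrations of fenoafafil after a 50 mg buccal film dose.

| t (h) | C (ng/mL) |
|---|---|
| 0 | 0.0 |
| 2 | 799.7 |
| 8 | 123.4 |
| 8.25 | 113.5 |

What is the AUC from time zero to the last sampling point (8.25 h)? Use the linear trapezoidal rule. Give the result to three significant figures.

Trapezoidal AUC_0→8.25:
  [0→2]: (0.0+799.7)/2 × 2 = 799.7
  [2→8]: (799.7+123.4)/2 × 6 = 2769.3
  [8→8.25]: (123.4+113.5)/2 × 0.25 = 29.6125
  Sum = 3598.6125 ng/mL·h

AUC = 3600 ng/mL·h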